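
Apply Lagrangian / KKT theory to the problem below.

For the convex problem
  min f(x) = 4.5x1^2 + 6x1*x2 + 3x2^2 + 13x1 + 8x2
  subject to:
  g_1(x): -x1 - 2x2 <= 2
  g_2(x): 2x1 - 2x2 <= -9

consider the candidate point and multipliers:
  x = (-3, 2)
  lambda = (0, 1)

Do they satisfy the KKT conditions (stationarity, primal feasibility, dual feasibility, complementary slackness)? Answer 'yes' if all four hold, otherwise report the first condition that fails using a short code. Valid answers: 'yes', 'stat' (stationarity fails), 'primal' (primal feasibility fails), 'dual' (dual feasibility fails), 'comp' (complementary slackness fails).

Gradient of f: grad f(x) = Q x + c = (-2, 2)
Constraint values g_i(x) = a_i^T x - b_i:
  g_1((-3, 2)) = -3
  g_2((-3, 2)) = -1
Stationarity residual: grad f(x) + sum_i lambda_i a_i = (0, 0)
  -> stationarity OK
Primal feasibility (all g_i <= 0): OK
Dual feasibility (all lambda_i >= 0): OK
Complementary slackness (lambda_i * g_i(x) = 0 for all i): FAILS

Verdict: the first failing condition is complementary_slackness -> comp.

comp


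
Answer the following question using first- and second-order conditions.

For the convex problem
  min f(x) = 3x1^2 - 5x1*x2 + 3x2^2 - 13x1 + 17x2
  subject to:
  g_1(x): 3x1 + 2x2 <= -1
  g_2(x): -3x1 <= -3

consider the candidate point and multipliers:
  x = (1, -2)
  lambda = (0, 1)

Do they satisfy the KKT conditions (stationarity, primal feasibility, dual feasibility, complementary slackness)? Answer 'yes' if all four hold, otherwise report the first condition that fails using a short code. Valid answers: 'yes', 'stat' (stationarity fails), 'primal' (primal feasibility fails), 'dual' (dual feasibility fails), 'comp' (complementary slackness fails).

Gradient of f: grad f(x) = Q x + c = (3, 0)
Constraint values g_i(x) = a_i^T x - b_i:
  g_1((1, -2)) = 0
  g_2((1, -2)) = 0
Stationarity residual: grad f(x) + sum_i lambda_i a_i = (0, 0)
  -> stationarity OK
Primal feasibility (all g_i <= 0): OK
Dual feasibility (all lambda_i >= 0): OK
Complementary slackness (lambda_i * g_i(x) = 0 for all i): OK

Verdict: yes, KKT holds.

yes


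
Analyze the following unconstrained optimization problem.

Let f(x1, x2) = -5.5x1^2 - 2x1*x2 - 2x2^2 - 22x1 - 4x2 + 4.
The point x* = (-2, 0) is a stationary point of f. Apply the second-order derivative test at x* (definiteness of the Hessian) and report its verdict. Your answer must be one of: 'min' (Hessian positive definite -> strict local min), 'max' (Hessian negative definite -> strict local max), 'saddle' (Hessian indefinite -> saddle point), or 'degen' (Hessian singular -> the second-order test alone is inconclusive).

Compute the Hessian H = grad^2 f:
  H = [[-11, -2], [-2, -4]]
Verify stationarity: grad f(x*) = H x* + g = (0, 0).
Eigenvalues of H: -11.5311, -3.4689.
Both eigenvalues < 0, so H is negative definite -> x* is a strict local max.

max


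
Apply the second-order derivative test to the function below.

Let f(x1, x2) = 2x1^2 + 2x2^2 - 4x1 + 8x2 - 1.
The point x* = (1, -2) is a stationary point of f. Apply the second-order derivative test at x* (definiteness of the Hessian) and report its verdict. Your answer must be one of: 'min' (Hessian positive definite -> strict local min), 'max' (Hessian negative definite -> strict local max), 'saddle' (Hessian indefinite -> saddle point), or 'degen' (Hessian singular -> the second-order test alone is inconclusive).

Compute the Hessian H = grad^2 f:
  H = [[4, 0], [0, 4]]
Verify stationarity: grad f(x*) = H x* + g = (0, 0).
Eigenvalues of H: 4, 4.
Both eigenvalues > 0, so H is positive definite -> x* is a strict local min.

min


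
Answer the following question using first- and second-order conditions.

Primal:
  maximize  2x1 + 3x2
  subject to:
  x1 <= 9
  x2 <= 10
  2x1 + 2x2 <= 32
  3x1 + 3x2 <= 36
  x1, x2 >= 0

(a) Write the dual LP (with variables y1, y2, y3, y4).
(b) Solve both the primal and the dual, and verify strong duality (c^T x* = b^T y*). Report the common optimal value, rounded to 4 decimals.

The standard primal-dual pair for 'max c^T x s.t. A x <= b, x >= 0' is:
  Dual:  min b^T y  s.t.  A^T y >= c,  y >= 0.

So the dual LP is:
  minimize  9y1 + 10y2 + 32y3 + 36y4
  subject to:
    y1 + 2y3 + 3y4 >= 2
    y2 + 2y3 + 3y4 >= 3
    y1, y2, y3, y4 >= 0

Solving the primal: x* = (2, 10).
  primal value c^T x* = 34.
Solving the dual: y* = (0, 1, 0, 0.6667).
  dual value b^T y* = 34.
Strong duality: c^T x* = b^T y*. Confirmed.

34


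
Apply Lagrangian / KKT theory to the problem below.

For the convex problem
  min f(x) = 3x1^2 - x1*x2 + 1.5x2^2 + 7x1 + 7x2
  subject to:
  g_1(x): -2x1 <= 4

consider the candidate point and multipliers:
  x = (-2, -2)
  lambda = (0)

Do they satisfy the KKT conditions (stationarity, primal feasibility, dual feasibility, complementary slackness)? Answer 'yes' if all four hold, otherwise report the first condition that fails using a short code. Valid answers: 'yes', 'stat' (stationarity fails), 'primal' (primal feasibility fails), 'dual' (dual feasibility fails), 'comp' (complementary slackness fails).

Gradient of f: grad f(x) = Q x + c = (-3, 3)
Constraint values g_i(x) = a_i^T x - b_i:
  g_1((-2, -2)) = 0
Stationarity residual: grad f(x) + sum_i lambda_i a_i = (-3, 3)
  -> stationarity FAILS
Primal feasibility (all g_i <= 0): OK
Dual feasibility (all lambda_i >= 0): OK
Complementary slackness (lambda_i * g_i(x) = 0 for all i): OK

Verdict: the first failing condition is stationarity -> stat.

stat


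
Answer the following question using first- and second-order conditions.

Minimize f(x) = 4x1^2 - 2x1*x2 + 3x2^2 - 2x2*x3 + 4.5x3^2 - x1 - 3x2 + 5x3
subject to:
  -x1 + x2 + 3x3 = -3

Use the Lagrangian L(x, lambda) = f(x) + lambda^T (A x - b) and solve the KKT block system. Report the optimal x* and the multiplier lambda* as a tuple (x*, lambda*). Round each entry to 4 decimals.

Form the Lagrangian:
  L(x, lambda) = (1/2) x^T Q x + c^T x + lambda^T (A x - b)
Stationarity (grad_x L = 0): Q x + c + A^T lambda = 0.
Primal feasibility: A x = b.

This gives the KKT block system:
  [ Q   A^T ] [ x     ]   [-c ]
  [ A    0  ] [ lambda ] = [ b ]

Solving the linear system:
  x*      = (0.296, 0.0903, -0.9314)
  lambda* = (1.1877)
  f(x*)   = -0.8303

x* = (0.296, 0.0903, -0.9314), lambda* = (1.1877)


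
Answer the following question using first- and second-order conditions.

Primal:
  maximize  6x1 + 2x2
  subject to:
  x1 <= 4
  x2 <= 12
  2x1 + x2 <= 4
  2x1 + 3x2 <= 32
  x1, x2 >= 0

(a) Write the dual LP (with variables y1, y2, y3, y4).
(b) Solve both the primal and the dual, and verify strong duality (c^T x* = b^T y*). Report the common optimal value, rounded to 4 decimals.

The standard primal-dual pair for 'max c^T x s.t. A x <= b, x >= 0' is:
  Dual:  min b^T y  s.t.  A^T y >= c,  y >= 0.

So the dual LP is:
  minimize  4y1 + 12y2 + 4y3 + 32y4
  subject to:
    y1 + 2y3 + 2y4 >= 6
    y2 + y3 + 3y4 >= 2
    y1, y2, y3, y4 >= 0

Solving the primal: x* = (2, 0).
  primal value c^T x* = 12.
Solving the dual: y* = (0, 0, 3, 0).
  dual value b^T y* = 12.
Strong duality: c^T x* = b^T y*. Confirmed.

12


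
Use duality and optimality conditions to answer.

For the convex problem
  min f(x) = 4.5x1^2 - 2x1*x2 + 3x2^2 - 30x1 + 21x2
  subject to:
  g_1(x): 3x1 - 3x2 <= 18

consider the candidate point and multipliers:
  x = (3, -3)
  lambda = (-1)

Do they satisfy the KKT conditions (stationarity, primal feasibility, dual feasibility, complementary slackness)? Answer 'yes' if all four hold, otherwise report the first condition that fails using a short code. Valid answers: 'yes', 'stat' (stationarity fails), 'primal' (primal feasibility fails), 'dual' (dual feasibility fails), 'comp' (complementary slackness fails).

Gradient of f: grad f(x) = Q x + c = (3, -3)
Constraint values g_i(x) = a_i^T x - b_i:
  g_1((3, -3)) = 0
Stationarity residual: grad f(x) + sum_i lambda_i a_i = (0, 0)
  -> stationarity OK
Primal feasibility (all g_i <= 0): OK
Dual feasibility (all lambda_i >= 0): FAILS
Complementary slackness (lambda_i * g_i(x) = 0 for all i): OK

Verdict: the first failing condition is dual_feasibility -> dual.

dual


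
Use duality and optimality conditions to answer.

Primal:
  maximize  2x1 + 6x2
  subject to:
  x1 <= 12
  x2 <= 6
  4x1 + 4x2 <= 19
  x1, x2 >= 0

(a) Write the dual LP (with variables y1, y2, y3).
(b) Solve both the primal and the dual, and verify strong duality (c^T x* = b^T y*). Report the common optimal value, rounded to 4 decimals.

The standard primal-dual pair for 'max c^T x s.t. A x <= b, x >= 0' is:
  Dual:  min b^T y  s.t.  A^T y >= c,  y >= 0.

So the dual LP is:
  minimize  12y1 + 6y2 + 19y3
  subject to:
    y1 + 4y3 >= 2
    y2 + 4y3 >= 6
    y1, y2, y3 >= 0

Solving the primal: x* = (0, 4.75).
  primal value c^T x* = 28.5.
Solving the dual: y* = (0, 0, 1.5).
  dual value b^T y* = 28.5.
Strong duality: c^T x* = b^T y*. Confirmed.

28.5


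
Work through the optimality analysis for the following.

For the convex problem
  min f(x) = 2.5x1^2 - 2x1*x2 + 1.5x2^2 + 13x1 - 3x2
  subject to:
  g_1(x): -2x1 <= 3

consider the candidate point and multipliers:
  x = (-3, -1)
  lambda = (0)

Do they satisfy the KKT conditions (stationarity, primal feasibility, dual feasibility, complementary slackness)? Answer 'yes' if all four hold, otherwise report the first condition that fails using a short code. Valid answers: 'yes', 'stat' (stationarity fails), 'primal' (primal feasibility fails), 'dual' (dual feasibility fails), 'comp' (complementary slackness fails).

Gradient of f: grad f(x) = Q x + c = (0, 0)
Constraint values g_i(x) = a_i^T x - b_i:
  g_1((-3, -1)) = 3
Stationarity residual: grad f(x) + sum_i lambda_i a_i = (0, 0)
  -> stationarity OK
Primal feasibility (all g_i <= 0): FAILS
Dual feasibility (all lambda_i >= 0): OK
Complementary slackness (lambda_i * g_i(x) = 0 for all i): OK

Verdict: the first failing condition is primal_feasibility -> primal.

primal


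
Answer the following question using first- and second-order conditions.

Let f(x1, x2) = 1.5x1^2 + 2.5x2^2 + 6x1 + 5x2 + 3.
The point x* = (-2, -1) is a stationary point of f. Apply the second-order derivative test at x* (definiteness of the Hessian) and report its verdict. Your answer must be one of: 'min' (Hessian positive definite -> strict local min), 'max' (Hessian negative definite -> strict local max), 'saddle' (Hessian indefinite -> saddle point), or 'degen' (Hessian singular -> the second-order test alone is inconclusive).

Compute the Hessian H = grad^2 f:
  H = [[3, 0], [0, 5]]
Verify stationarity: grad f(x*) = H x* + g = (0, 0).
Eigenvalues of H: 3, 5.
Both eigenvalues > 0, so H is positive definite -> x* is a strict local min.

min


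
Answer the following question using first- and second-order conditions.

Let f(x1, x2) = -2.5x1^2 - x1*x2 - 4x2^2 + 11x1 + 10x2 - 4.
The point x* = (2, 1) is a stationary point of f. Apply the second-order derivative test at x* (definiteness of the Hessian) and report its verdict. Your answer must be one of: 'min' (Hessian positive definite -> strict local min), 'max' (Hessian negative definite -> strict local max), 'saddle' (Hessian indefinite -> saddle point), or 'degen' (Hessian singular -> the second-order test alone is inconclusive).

Compute the Hessian H = grad^2 f:
  H = [[-5, -1], [-1, -8]]
Verify stationarity: grad f(x*) = H x* + g = (0, 0).
Eigenvalues of H: -8.3028, -4.6972.
Both eigenvalues < 0, so H is negative definite -> x* is a strict local max.

max


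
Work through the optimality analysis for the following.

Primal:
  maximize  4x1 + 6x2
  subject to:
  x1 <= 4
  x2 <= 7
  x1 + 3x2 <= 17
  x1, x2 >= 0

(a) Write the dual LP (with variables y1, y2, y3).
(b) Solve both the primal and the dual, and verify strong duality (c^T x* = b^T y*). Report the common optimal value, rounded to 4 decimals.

The standard primal-dual pair for 'max c^T x s.t. A x <= b, x >= 0' is:
  Dual:  min b^T y  s.t.  A^T y >= c,  y >= 0.

So the dual LP is:
  minimize  4y1 + 7y2 + 17y3
  subject to:
    y1 + y3 >= 4
    y2 + 3y3 >= 6
    y1, y2, y3 >= 0

Solving the primal: x* = (4, 4.3333).
  primal value c^T x* = 42.
Solving the dual: y* = (2, 0, 2).
  dual value b^T y* = 42.
Strong duality: c^T x* = b^T y*. Confirmed.

42


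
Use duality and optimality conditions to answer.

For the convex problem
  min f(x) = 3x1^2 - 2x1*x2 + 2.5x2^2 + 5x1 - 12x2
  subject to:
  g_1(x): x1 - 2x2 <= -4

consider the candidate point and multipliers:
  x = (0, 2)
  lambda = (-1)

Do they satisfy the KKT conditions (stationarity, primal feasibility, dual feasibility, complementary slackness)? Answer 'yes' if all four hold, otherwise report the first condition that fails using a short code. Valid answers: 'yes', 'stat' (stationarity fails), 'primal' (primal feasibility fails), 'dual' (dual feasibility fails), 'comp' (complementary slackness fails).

Gradient of f: grad f(x) = Q x + c = (1, -2)
Constraint values g_i(x) = a_i^T x - b_i:
  g_1((0, 2)) = 0
Stationarity residual: grad f(x) + sum_i lambda_i a_i = (0, 0)
  -> stationarity OK
Primal feasibility (all g_i <= 0): OK
Dual feasibility (all lambda_i >= 0): FAILS
Complementary slackness (lambda_i * g_i(x) = 0 for all i): OK

Verdict: the first failing condition is dual_feasibility -> dual.

dual


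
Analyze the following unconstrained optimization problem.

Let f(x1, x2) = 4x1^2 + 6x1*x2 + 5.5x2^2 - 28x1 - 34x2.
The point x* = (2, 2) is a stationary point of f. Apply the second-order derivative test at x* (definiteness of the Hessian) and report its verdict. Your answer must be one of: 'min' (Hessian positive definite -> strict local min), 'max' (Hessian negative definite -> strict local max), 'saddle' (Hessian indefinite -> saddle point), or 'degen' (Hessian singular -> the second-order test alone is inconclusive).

Compute the Hessian H = grad^2 f:
  H = [[8, 6], [6, 11]]
Verify stationarity: grad f(x*) = H x* + g = (0, 0).
Eigenvalues of H: 3.3153, 15.6847.
Both eigenvalues > 0, so H is positive definite -> x* is a strict local min.

min


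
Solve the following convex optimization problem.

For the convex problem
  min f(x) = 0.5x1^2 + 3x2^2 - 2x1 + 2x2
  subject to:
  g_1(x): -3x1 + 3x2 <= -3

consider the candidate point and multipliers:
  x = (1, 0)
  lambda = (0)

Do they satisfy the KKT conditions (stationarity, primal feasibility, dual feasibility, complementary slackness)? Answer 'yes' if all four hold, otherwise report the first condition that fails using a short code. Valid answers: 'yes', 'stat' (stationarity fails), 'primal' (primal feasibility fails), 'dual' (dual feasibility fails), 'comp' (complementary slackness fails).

Gradient of f: grad f(x) = Q x + c = (-1, 2)
Constraint values g_i(x) = a_i^T x - b_i:
  g_1((1, 0)) = 0
Stationarity residual: grad f(x) + sum_i lambda_i a_i = (-1, 2)
  -> stationarity FAILS
Primal feasibility (all g_i <= 0): OK
Dual feasibility (all lambda_i >= 0): OK
Complementary slackness (lambda_i * g_i(x) = 0 for all i): OK

Verdict: the first failing condition is stationarity -> stat.

stat


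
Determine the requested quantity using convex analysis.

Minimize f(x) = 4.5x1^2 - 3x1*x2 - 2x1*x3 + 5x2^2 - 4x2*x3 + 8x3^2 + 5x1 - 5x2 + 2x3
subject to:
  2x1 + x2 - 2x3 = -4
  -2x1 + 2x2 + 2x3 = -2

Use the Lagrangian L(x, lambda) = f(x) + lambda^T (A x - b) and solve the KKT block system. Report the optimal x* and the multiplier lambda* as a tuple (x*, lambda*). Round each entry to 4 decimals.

Form the Lagrangian:
  L(x, lambda) = (1/2) x^T Q x + c^T x + lambda^T (A x - b)
Stationarity (grad_x L = 0): Q x + c + A^T lambda = 0.
Primal feasibility: A x = b.

This gives the KKT block system:
  [ Q   A^T ] [ x     ]   [-c ]
  [ A    0  ] [ lambda ] = [ b ]

Solving the linear system:
  x*      = (-1.6667, -2, -0.6667)
  lambda* = (6.6667, 5.3333)
  f(x*)   = 18.8333

x* = (-1.6667, -2, -0.6667), lambda* = (6.6667, 5.3333)


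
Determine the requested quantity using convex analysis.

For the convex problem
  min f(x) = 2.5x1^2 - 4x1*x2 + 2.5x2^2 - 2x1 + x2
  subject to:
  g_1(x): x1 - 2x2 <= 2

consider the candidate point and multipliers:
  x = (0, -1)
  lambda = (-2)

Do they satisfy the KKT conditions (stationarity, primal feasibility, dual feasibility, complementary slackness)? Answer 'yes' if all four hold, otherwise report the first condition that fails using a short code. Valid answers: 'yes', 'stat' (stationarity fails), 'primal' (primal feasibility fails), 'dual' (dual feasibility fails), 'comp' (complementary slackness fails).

Gradient of f: grad f(x) = Q x + c = (2, -4)
Constraint values g_i(x) = a_i^T x - b_i:
  g_1((0, -1)) = 0
Stationarity residual: grad f(x) + sum_i lambda_i a_i = (0, 0)
  -> stationarity OK
Primal feasibility (all g_i <= 0): OK
Dual feasibility (all lambda_i >= 0): FAILS
Complementary slackness (lambda_i * g_i(x) = 0 for all i): OK

Verdict: the first failing condition is dual_feasibility -> dual.

dual


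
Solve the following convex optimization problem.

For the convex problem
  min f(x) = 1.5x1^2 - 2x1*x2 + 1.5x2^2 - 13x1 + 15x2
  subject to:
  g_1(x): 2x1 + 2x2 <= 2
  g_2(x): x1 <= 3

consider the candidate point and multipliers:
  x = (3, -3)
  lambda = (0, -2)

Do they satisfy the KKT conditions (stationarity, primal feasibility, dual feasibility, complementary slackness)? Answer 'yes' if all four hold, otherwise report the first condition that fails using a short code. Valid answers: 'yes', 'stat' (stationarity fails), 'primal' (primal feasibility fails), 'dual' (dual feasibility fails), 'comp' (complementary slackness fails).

Gradient of f: grad f(x) = Q x + c = (2, 0)
Constraint values g_i(x) = a_i^T x - b_i:
  g_1((3, -3)) = -2
  g_2((3, -3)) = 0
Stationarity residual: grad f(x) + sum_i lambda_i a_i = (0, 0)
  -> stationarity OK
Primal feasibility (all g_i <= 0): OK
Dual feasibility (all lambda_i >= 0): FAILS
Complementary slackness (lambda_i * g_i(x) = 0 for all i): OK

Verdict: the first failing condition is dual_feasibility -> dual.

dual


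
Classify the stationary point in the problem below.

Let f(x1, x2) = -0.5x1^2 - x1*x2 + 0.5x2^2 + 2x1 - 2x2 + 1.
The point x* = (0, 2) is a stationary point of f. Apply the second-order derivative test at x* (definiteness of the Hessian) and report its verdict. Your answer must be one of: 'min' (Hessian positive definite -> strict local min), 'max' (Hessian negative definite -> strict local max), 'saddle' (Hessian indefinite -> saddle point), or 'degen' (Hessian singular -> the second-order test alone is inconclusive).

Compute the Hessian H = grad^2 f:
  H = [[-1, -1], [-1, 1]]
Verify stationarity: grad f(x*) = H x* + g = (0, 0).
Eigenvalues of H: -1.4142, 1.4142.
Eigenvalues have mixed signs, so H is indefinite -> x* is a saddle point.

saddle


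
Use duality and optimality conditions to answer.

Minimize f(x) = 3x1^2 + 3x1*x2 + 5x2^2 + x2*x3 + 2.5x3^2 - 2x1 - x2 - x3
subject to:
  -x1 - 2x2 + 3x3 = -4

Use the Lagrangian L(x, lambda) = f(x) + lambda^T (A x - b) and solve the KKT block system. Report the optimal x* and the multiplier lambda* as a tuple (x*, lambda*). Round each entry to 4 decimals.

Form the Lagrangian:
  L(x, lambda) = (1/2) x^T Q x + c^T x + lambda^T (A x - b)
Stationarity (grad_x L = 0): Q x + c + A^T lambda = 0.
Primal feasibility: A x = b.

This gives the KKT block system:
  [ Q   A^T ] [ x     ]   [-c ]
  [ A    0  ] [ lambda ] = [ b ]

Solving the linear system:
  x*      = (0.4148, 0.4132, -0.9196)
  lambda* = (1.7283)
  f(x*)   = 3.295

x* = (0.4148, 0.4132, -0.9196), lambda* = (1.7283)


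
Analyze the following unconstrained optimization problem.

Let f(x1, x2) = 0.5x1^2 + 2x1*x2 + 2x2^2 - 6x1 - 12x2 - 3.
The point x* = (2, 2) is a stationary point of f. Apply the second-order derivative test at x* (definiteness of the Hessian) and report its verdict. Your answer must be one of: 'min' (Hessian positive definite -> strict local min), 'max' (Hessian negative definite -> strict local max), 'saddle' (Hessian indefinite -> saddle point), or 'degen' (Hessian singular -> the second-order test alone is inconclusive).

Compute the Hessian H = grad^2 f:
  H = [[1, 2], [2, 4]]
Verify stationarity: grad f(x*) = H x* + g = (0, 0).
Eigenvalues of H: 0, 5.
H has a zero eigenvalue (singular; positive semidefinite but not definite), so H is neither positive definite, negative definite, nor indefinite. The second-order test alone is inconclusive -> degen.
(Indeed, f is constant along the null direction of H through x*, so x* is not a strict local extremum.)

degen


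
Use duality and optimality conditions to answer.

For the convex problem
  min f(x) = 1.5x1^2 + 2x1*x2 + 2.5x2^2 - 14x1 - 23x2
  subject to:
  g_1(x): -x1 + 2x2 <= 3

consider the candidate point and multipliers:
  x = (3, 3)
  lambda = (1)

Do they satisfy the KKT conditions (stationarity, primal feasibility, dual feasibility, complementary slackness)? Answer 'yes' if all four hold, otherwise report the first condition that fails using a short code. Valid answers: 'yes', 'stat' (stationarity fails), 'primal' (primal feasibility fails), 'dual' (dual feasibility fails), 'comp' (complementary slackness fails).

Gradient of f: grad f(x) = Q x + c = (1, -2)
Constraint values g_i(x) = a_i^T x - b_i:
  g_1((3, 3)) = 0
Stationarity residual: grad f(x) + sum_i lambda_i a_i = (0, 0)
  -> stationarity OK
Primal feasibility (all g_i <= 0): OK
Dual feasibility (all lambda_i >= 0): OK
Complementary slackness (lambda_i * g_i(x) = 0 for all i): OK

Verdict: yes, KKT holds.

yes


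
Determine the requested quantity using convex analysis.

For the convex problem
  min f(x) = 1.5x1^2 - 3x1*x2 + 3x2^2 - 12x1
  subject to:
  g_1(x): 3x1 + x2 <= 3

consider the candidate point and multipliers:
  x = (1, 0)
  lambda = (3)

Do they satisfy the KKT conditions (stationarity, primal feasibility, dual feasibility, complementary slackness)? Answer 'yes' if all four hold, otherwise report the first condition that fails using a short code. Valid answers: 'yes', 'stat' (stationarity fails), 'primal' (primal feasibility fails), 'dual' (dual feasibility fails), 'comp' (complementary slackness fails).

Gradient of f: grad f(x) = Q x + c = (-9, -3)
Constraint values g_i(x) = a_i^T x - b_i:
  g_1((1, 0)) = 0
Stationarity residual: grad f(x) + sum_i lambda_i a_i = (0, 0)
  -> stationarity OK
Primal feasibility (all g_i <= 0): OK
Dual feasibility (all lambda_i >= 0): OK
Complementary slackness (lambda_i * g_i(x) = 0 for all i): OK

Verdict: yes, KKT holds.

yes


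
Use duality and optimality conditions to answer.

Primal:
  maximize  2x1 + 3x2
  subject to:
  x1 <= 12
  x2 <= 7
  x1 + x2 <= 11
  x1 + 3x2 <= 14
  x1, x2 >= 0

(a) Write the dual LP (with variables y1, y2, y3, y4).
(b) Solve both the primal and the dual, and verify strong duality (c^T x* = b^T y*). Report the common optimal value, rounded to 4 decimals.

The standard primal-dual pair for 'max c^T x s.t. A x <= b, x >= 0' is:
  Dual:  min b^T y  s.t.  A^T y >= c,  y >= 0.

So the dual LP is:
  minimize  12y1 + 7y2 + 11y3 + 14y4
  subject to:
    y1 + y3 + y4 >= 2
    y2 + y3 + 3y4 >= 3
    y1, y2, y3, y4 >= 0

Solving the primal: x* = (9.5, 1.5).
  primal value c^T x* = 23.5.
Solving the dual: y* = (0, 0, 1.5, 0.5).
  dual value b^T y* = 23.5.
Strong duality: c^T x* = b^T y*. Confirmed.

23.5


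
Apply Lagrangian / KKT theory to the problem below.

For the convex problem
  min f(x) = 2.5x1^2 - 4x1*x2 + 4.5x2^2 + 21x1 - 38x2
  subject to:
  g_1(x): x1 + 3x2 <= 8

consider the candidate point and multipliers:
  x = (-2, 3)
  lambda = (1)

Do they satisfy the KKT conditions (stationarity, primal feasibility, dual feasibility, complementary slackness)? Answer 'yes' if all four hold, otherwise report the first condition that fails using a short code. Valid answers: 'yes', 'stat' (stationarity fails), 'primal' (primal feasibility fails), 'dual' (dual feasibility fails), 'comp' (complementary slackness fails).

Gradient of f: grad f(x) = Q x + c = (-1, -3)
Constraint values g_i(x) = a_i^T x - b_i:
  g_1((-2, 3)) = -1
Stationarity residual: grad f(x) + sum_i lambda_i a_i = (0, 0)
  -> stationarity OK
Primal feasibility (all g_i <= 0): OK
Dual feasibility (all lambda_i >= 0): OK
Complementary slackness (lambda_i * g_i(x) = 0 for all i): FAILS

Verdict: the first failing condition is complementary_slackness -> comp.

comp


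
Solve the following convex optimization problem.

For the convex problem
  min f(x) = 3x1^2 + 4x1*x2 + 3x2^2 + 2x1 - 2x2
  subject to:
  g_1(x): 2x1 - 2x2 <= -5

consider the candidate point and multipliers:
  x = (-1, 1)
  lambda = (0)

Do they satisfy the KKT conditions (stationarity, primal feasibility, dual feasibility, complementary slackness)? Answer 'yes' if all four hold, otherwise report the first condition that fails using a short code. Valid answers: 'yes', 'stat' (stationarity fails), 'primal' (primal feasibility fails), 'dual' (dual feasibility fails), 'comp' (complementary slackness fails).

Gradient of f: grad f(x) = Q x + c = (0, 0)
Constraint values g_i(x) = a_i^T x - b_i:
  g_1((-1, 1)) = 1
Stationarity residual: grad f(x) + sum_i lambda_i a_i = (0, 0)
  -> stationarity OK
Primal feasibility (all g_i <= 0): FAILS
Dual feasibility (all lambda_i >= 0): OK
Complementary slackness (lambda_i * g_i(x) = 0 for all i): OK

Verdict: the first failing condition is primal_feasibility -> primal.

primal


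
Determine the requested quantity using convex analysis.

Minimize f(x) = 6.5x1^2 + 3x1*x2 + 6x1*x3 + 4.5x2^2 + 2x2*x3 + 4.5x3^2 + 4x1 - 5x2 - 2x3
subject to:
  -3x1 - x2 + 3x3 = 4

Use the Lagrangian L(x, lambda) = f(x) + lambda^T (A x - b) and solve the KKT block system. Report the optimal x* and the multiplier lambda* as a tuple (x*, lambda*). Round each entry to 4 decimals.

Form the Lagrangian:
  L(x, lambda) = (1/2) x^T Q x + c^T x + lambda^T (A x - b)
Stationarity (grad_x L = 0): Q x + c + A^T lambda = 0.
Primal feasibility: A x = b.

This gives the KKT block system:
  [ Q   A^T ] [ x     ]   [-c ]
  [ A    0  ] [ lambda ] = [ b ]

Solving the linear system:
  x*      = (-0.8388, 0.6519, 0.7118)
  lambda* = (-0.2259)
  f(x*)   = -3.5674

x* = (-0.8388, 0.6519, 0.7118), lambda* = (-0.2259)


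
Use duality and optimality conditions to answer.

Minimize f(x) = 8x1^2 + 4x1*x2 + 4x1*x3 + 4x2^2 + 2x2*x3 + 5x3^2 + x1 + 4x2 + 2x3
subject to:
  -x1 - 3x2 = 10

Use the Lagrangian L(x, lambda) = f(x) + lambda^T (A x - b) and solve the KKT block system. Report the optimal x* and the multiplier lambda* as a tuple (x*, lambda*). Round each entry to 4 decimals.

Form the Lagrangian:
  L(x, lambda) = (1/2) x^T Q x + c^T x + lambda^T (A x - b)
Stationarity (grad_x L = 0): Q x + c + A^T lambda = 0.
Primal feasibility: A x = b.

This gives the KKT block system:
  [ Q   A^T ] [ x     ]   [-c ]
  [ A    0  ] [ lambda ] = [ b ]

Solving the linear system:
  x*      = (0.2458, -3.4153, 0.3847)
  lambda* = (-7.1898)
  f(x*)   = 29.6263

x* = (0.2458, -3.4153, 0.3847), lambda* = (-7.1898)


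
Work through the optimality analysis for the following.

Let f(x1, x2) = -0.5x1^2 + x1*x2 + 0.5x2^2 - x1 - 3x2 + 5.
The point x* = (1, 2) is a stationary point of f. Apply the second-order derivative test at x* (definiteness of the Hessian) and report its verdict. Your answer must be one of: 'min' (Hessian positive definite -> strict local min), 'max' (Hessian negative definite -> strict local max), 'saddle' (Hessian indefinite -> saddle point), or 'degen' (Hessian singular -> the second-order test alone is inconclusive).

Compute the Hessian H = grad^2 f:
  H = [[-1, 1], [1, 1]]
Verify stationarity: grad f(x*) = H x* + g = (0, 0).
Eigenvalues of H: -1.4142, 1.4142.
Eigenvalues have mixed signs, so H is indefinite -> x* is a saddle point.

saddle


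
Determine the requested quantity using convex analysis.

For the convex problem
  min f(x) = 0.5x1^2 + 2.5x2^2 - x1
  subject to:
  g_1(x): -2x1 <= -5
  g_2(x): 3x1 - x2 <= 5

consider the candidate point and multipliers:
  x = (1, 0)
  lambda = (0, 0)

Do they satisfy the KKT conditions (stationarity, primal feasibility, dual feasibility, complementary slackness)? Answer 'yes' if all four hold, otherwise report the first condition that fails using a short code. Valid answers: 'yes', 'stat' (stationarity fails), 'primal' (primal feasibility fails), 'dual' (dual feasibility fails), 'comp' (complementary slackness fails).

Gradient of f: grad f(x) = Q x + c = (0, 0)
Constraint values g_i(x) = a_i^T x - b_i:
  g_1((1, 0)) = 3
  g_2((1, 0)) = -2
Stationarity residual: grad f(x) + sum_i lambda_i a_i = (0, 0)
  -> stationarity OK
Primal feasibility (all g_i <= 0): FAILS
Dual feasibility (all lambda_i >= 0): OK
Complementary slackness (lambda_i * g_i(x) = 0 for all i): OK

Verdict: the first failing condition is primal_feasibility -> primal.

primal


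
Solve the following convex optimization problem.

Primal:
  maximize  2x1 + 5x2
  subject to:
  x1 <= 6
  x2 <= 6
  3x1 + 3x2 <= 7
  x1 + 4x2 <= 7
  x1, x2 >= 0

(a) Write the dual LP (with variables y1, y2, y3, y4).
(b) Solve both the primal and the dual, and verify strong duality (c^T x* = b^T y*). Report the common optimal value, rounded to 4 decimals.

The standard primal-dual pair for 'max c^T x s.t. A x <= b, x >= 0' is:
  Dual:  min b^T y  s.t.  A^T y >= c,  y >= 0.

So the dual LP is:
  minimize  6y1 + 6y2 + 7y3 + 7y4
  subject to:
    y1 + 3y3 + y4 >= 2
    y2 + 3y3 + 4y4 >= 5
    y1, y2, y3, y4 >= 0

Solving the primal: x* = (0.7778, 1.5556).
  primal value c^T x* = 9.3333.
Solving the dual: y* = (0, 0, 0.3333, 1).
  dual value b^T y* = 9.3333.
Strong duality: c^T x* = b^T y*. Confirmed.

9.3333


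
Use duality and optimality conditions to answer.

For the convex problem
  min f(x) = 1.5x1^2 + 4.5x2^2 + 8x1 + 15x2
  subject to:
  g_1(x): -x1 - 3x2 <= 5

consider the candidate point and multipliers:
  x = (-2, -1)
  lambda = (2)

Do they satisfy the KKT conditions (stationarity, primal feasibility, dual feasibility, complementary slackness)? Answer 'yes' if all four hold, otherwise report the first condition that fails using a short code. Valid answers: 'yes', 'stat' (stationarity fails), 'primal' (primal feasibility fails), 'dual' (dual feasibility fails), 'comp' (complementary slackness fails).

Gradient of f: grad f(x) = Q x + c = (2, 6)
Constraint values g_i(x) = a_i^T x - b_i:
  g_1((-2, -1)) = 0
Stationarity residual: grad f(x) + sum_i lambda_i a_i = (0, 0)
  -> stationarity OK
Primal feasibility (all g_i <= 0): OK
Dual feasibility (all lambda_i >= 0): OK
Complementary slackness (lambda_i * g_i(x) = 0 for all i): OK

Verdict: yes, KKT holds.

yes


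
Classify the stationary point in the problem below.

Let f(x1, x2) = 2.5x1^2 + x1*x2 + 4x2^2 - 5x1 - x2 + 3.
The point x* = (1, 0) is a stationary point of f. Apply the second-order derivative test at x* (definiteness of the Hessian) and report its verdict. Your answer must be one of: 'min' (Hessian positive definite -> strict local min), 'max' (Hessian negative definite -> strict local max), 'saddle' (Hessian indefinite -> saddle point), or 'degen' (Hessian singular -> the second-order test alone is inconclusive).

Compute the Hessian H = grad^2 f:
  H = [[5, 1], [1, 8]]
Verify stationarity: grad f(x*) = H x* + g = (0, 0).
Eigenvalues of H: 4.6972, 8.3028.
Both eigenvalues > 0, so H is positive definite -> x* is a strict local min.

min


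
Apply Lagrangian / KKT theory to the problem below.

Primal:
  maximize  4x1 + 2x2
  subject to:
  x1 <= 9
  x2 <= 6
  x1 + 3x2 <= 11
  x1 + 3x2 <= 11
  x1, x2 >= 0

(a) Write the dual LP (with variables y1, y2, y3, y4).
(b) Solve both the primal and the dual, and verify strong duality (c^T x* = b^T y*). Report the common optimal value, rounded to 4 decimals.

The standard primal-dual pair for 'max c^T x s.t. A x <= b, x >= 0' is:
  Dual:  min b^T y  s.t.  A^T y >= c,  y >= 0.

So the dual LP is:
  minimize  9y1 + 6y2 + 11y3 + 11y4
  subject to:
    y1 + y3 + y4 >= 4
    y2 + 3y3 + 3y4 >= 2
    y1, y2, y3, y4 >= 0

Solving the primal: x* = (9, 0.6667).
  primal value c^T x* = 37.3333.
Solving the dual: y* = (3.3333, 0, 0.6667, 0).
  dual value b^T y* = 37.3333.
Strong duality: c^T x* = b^T y*. Confirmed.

37.3333


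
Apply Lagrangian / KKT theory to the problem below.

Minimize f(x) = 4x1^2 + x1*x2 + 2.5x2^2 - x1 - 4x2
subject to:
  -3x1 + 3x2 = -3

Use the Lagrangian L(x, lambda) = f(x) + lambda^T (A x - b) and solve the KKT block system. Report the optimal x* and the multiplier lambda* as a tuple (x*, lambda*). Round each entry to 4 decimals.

Form the Lagrangian:
  L(x, lambda) = (1/2) x^T Q x + c^T x + lambda^T (A x - b)
Stationarity (grad_x L = 0): Q x + c + A^T lambda = 0.
Primal feasibility: A x = b.

This gives the KKT block system:
  [ Q   A^T ] [ x     ]   [-c ]
  [ A    0  ] [ lambda ] = [ b ]

Solving the linear system:
  x*      = (0.7333, -0.2667)
  lambda* = (1.5333)
  f(x*)   = 2.4667

x* = (0.7333, -0.2667), lambda* = (1.5333)


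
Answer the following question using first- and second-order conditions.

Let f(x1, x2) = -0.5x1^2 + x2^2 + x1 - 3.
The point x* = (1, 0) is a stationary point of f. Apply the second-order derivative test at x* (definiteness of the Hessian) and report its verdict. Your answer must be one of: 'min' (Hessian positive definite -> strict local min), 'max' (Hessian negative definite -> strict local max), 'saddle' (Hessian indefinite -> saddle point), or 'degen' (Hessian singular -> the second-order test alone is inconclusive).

Compute the Hessian H = grad^2 f:
  H = [[-1, 0], [0, 2]]
Verify stationarity: grad f(x*) = H x* + g = (0, 0).
Eigenvalues of H: -1, 2.
Eigenvalues have mixed signs, so H is indefinite -> x* is a saddle point.

saddle


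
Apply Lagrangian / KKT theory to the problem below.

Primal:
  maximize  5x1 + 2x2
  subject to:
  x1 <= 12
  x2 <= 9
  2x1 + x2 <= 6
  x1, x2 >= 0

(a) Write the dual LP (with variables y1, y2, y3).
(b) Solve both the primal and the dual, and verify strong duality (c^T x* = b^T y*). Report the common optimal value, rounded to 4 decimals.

The standard primal-dual pair for 'max c^T x s.t. A x <= b, x >= 0' is:
  Dual:  min b^T y  s.t.  A^T y >= c,  y >= 0.

So the dual LP is:
  minimize  12y1 + 9y2 + 6y3
  subject to:
    y1 + 2y3 >= 5
    y2 + y3 >= 2
    y1, y2, y3 >= 0

Solving the primal: x* = (3, 0).
  primal value c^T x* = 15.
Solving the dual: y* = (0, 0, 2.5).
  dual value b^T y* = 15.
Strong duality: c^T x* = b^T y*. Confirmed.

15


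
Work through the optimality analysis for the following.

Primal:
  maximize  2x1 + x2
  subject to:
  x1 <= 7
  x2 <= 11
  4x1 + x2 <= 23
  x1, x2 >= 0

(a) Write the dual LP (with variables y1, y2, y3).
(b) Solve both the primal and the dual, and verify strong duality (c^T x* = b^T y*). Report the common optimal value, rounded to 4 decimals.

The standard primal-dual pair for 'max c^T x s.t. A x <= b, x >= 0' is:
  Dual:  min b^T y  s.t.  A^T y >= c,  y >= 0.

So the dual LP is:
  minimize  7y1 + 11y2 + 23y3
  subject to:
    y1 + 4y3 >= 2
    y2 + y3 >= 1
    y1, y2, y3 >= 0

Solving the primal: x* = (3, 11).
  primal value c^T x* = 17.
Solving the dual: y* = (0, 0.5, 0.5).
  dual value b^T y* = 17.
Strong duality: c^T x* = b^T y*. Confirmed.

17


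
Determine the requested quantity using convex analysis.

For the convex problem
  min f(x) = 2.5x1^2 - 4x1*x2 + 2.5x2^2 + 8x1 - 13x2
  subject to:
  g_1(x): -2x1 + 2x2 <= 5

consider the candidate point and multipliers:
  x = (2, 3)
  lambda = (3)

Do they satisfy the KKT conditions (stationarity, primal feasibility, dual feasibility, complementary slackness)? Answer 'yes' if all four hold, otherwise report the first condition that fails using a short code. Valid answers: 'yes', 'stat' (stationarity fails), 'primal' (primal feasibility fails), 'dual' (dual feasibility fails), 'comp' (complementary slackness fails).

Gradient of f: grad f(x) = Q x + c = (6, -6)
Constraint values g_i(x) = a_i^T x - b_i:
  g_1((2, 3)) = -3
Stationarity residual: grad f(x) + sum_i lambda_i a_i = (0, 0)
  -> stationarity OK
Primal feasibility (all g_i <= 0): OK
Dual feasibility (all lambda_i >= 0): OK
Complementary slackness (lambda_i * g_i(x) = 0 for all i): FAILS

Verdict: the first failing condition is complementary_slackness -> comp.

comp


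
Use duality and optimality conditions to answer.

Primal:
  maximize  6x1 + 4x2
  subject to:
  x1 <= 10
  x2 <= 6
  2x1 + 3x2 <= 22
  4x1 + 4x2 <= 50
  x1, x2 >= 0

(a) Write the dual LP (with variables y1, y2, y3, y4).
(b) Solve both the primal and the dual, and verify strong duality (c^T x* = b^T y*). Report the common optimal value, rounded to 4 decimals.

The standard primal-dual pair for 'max c^T x s.t. A x <= b, x >= 0' is:
  Dual:  min b^T y  s.t.  A^T y >= c,  y >= 0.

So the dual LP is:
  minimize  10y1 + 6y2 + 22y3 + 50y4
  subject to:
    y1 + 2y3 + 4y4 >= 6
    y2 + 3y3 + 4y4 >= 4
    y1, y2, y3, y4 >= 0

Solving the primal: x* = (10, 0.6667).
  primal value c^T x* = 62.6667.
Solving the dual: y* = (3.3333, 0, 1.3333, 0).
  dual value b^T y* = 62.6667.
Strong duality: c^T x* = b^T y*. Confirmed.

62.6667


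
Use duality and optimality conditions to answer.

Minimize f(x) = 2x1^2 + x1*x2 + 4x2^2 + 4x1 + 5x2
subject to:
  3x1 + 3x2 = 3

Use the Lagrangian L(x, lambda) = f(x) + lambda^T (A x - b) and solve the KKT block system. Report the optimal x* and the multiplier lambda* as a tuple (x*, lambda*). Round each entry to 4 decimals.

Form the Lagrangian:
  L(x, lambda) = (1/2) x^T Q x + c^T x + lambda^T (A x - b)
Stationarity (grad_x L = 0): Q x + c + A^T lambda = 0.
Primal feasibility: A x = b.

This gives the KKT block system:
  [ Q   A^T ] [ x     ]   [-c ]
  [ A    0  ] [ lambda ] = [ b ]

Solving the linear system:
  x*      = (0.8, 0.2)
  lambda* = (-2.4667)
  f(x*)   = 5.8

x* = (0.8, 0.2), lambda* = (-2.4667)


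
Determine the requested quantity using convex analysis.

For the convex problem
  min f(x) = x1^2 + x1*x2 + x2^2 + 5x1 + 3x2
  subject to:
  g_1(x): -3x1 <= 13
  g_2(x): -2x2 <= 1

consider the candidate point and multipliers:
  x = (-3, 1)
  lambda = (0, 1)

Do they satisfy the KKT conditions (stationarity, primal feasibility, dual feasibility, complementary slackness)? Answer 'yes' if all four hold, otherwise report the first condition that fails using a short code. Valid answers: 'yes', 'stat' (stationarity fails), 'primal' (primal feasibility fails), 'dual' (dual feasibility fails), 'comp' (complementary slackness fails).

Gradient of f: grad f(x) = Q x + c = (0, 2)
Constraint values g_i(x) = a_i^T x - b_i:
  g_1((-3, 1)) = -4
  g_2((-3, 1)) = -3
Stationarity residual: grad f(x) + sum_i lambda_i a_i = (0, 0)
  -> stationarity OK
Primal feasibility (all g_i <= 0): OK
Dual feasibility (all lambda_i >= 0): OK
Complementary slackness (lambda_i * g_i(x) = 0 for all i): FAILS

Verdict: the first failing condition is complementary_slackness -> comp.

comp


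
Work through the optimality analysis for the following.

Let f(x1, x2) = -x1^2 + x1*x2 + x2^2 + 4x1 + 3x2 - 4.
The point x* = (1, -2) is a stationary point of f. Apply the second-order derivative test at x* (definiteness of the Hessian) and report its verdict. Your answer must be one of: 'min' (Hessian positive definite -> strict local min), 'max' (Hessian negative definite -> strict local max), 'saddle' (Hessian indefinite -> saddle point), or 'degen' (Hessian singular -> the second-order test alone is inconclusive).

Compute the Hessian H = grad^2 f:
  H = [[-2, 1], [1, 2]]
Verify stationarity: grad f(x*) = H x* + g = (0, 0).
Eigenvalues of H: -2.2361, 2.2361.
Eigenvalues have mixed signs, so H is indefinite -> x* is a saddle point.

saddle


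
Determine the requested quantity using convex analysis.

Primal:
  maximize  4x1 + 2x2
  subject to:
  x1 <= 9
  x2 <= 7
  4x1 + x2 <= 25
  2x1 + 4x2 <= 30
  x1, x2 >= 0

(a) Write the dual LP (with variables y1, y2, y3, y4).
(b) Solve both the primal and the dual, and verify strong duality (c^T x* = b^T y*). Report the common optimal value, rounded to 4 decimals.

The standard primal-dual pair for 'max c^T x s.t. A x <= b, x >= 0' is:
  Dual:  min b^T y  s.t.  A^T y >= c,  y >= 0.

So the dual LP is:
  minimize  9y1 + 7y2 + 25y3 + 30y4
  subject to:
    y1 + 4y3 + 2y4 >= 4
    y2 + y3 + 4y4 >= 2
    y1, y2, y3, y4 >= 0

Solving the primal: x* = (5, 5).
  primal value c^T x* = 30.
Solving the dual: y* = (0, 0, 0.8571, 0.2857).
  dual value b^T y* = 30.
Strong duality: c^T x* = b^T y*. Confirmed.

30
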